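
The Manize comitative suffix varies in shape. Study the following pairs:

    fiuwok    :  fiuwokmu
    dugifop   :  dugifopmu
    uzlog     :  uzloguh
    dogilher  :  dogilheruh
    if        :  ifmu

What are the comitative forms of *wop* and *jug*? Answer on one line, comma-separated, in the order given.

The alternation tracks the final consonant of the stem — -mu when the stem ends in a voiceless consonant (*fiuwok*, *dugifop*, *if*); -uh when the stem ends in a voiced consonant (*uzlog*, *dogilher*).
*wop*: final consonant = /p/, voiceless → -mu → *wopmu*.
Since the final consonant of *jug* is /g/ (voiced), it takes -uh, giving *juguh*.

wopmu, juguh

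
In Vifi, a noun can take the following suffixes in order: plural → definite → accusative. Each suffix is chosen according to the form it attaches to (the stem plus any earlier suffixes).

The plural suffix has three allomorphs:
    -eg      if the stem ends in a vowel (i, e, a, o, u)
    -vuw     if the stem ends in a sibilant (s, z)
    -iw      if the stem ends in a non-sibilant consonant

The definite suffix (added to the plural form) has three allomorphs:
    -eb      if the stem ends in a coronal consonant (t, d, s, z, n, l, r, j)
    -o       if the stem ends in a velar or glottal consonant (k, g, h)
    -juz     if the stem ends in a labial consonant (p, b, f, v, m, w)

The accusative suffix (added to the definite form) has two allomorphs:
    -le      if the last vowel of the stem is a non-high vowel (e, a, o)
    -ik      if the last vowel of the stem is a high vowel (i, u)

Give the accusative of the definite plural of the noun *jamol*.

*jamol*: final sound = /l/, a non-sibilant consonant → -iw → *jamoliw*.
The plural form *jamoliw* — final consonant /w/ (labial) → -juz → *jamoliwjuz*.
The last vowel of the definite form *jamoliwjuz* is /u/, which is a high vowel, so the accusative suffix is -ik, giving *jamoliwjuzik*.

jamoliwjuzik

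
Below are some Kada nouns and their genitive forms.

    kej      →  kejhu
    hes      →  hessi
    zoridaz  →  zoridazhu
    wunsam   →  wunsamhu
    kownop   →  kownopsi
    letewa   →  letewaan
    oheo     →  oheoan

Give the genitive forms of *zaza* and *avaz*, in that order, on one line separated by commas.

The alternation tracks the final sound of the stem — -si when the stem ends in a voiceless consonant (*hes*, *kownop*); -hu when the stem ends in a voiced consonant (*kej*, *zoridaz*, *wunsam*); -an when the stem ends in a vowel (*letewa*, *oheo*).
Since the final sound of *zaza* is /a/ (a vowel), it takes -an, giving *zazaan*.
*avaz*: final sound = /z/, a voiced consonant → -hu → *avazhu*.

zazaan, avazhu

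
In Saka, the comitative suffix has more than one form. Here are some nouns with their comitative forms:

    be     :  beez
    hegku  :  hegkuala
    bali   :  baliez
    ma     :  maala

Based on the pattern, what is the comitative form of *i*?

The pattern is front/back vowel harmony: -ez when the last vowel of the stem is a front vowel (*be*, *bali*); -ala when the last vowel of the stem is a back vowel (*hegku*, *ma*).
*i*: last vowel = /i/, a front vowel → -ez → *iez*.

iez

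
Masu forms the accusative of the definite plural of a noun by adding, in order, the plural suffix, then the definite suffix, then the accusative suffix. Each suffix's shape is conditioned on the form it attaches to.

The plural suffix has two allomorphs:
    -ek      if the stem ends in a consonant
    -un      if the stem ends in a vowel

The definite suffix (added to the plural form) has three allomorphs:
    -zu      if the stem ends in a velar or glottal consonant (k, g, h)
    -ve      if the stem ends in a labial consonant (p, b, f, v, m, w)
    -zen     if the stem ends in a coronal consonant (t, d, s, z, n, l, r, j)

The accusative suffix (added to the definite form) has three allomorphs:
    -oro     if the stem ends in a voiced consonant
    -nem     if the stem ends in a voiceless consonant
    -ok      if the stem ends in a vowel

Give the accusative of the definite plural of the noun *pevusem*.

Since the final sound of *pevusem* is /m/ (a consonant), it takes -ek, giving *pevusemek*.
The final consonant of the plural form *pevusemek* is /k/, which is velar/glottal, so the definite suffix is -zu, giving *pevusemekzu*.
Since the final sound of the definite form *pevusemekzu* is /u/ (a vowel), it takes -ok, giving *pevusemekzuok*.

pevusemekzuok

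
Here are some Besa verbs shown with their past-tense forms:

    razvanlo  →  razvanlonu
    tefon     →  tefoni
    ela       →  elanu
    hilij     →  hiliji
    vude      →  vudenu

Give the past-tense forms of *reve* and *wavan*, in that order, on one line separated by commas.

revenu, wavani

The alternation tracks the final sound of the stem — -i when the stem ends in a consonant (*tefon*, *hilij*); -nu when the stem ends in a vowel (*razvanlo*, *ela*, *vude*).
*reve* — final sound /e/ (a vowel) → -nu → *revenu*.
Since the final sound of *wavan* is /n/ (a consonant), it takes -i, giving *wavani*.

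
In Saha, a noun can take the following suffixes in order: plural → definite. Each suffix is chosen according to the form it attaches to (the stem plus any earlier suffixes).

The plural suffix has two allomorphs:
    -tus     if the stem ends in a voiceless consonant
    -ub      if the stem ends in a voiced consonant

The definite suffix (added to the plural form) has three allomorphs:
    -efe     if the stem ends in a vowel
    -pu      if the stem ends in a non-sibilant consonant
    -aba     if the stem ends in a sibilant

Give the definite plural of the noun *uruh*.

The final consonant of *uruh* is /h/, which is voiceless, so the plural suffix is -tus, giving *uruhtus*.
Since the final sound of the plural form *uruhtus* is /s/ (a sibilant), it takes -aba, giving *uruhtusaba*.

uruhtusaba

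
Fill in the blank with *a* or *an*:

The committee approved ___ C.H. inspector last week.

a

The indefinite article is chosen by the initial *sound* of the following word, not its spelling.
The initialism *C.H.* is read letter by letter; the first letter, C, is pronounced /siː/, which begins with a consonant sound.
So the article is *a*: The committee approved a C.H. inspector last week.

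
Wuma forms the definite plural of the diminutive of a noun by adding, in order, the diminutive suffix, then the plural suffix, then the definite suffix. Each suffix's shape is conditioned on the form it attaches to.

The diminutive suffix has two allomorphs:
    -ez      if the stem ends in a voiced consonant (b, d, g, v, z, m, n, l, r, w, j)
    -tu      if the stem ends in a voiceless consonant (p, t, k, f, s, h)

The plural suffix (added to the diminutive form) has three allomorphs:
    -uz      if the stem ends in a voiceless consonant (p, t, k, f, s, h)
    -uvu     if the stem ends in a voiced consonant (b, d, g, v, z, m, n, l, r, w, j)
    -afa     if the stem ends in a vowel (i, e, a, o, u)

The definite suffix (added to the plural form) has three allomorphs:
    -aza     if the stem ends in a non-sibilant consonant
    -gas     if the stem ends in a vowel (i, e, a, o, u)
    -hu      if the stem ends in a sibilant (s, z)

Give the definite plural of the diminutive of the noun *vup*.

*vup* — final consonant /p/ (voiceless) → -tu → *vuptu*.
The final sound of the diminutive form *vuptu* is /u/, which is a vowel, so the plural suffix is -afa, giving *vuptuafa*.
Since the final sound of the plural form *vuptuafa* is /a/ (a vowel), it takes -gas, giving *vuptuafagas*.

vuptuafagas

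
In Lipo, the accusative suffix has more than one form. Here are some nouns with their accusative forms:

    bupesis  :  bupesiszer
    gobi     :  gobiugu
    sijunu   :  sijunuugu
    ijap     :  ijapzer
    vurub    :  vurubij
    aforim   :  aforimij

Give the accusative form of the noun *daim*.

daimij

The suffix is conditioned by the final sound: -zer when the stem ends in a voiceless consonant (*bupesis*, *ijap*); -ij when the stem ends in a voiced consonant (*vurub*, *aforim*); -ugu when the stem ends in a vowel (*gobi*, *sijunu*).
*daim*: final sound = /m/, a voiced consonant → -ij → *daimij*.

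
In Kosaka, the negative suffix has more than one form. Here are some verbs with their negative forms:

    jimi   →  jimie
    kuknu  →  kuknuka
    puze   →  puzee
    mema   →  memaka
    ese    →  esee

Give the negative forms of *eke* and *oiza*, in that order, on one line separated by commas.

The pattern is front/back vowel harmony: -e when the last vowel of the stem is a front vowel (*jimi*, *puze*, *ese*); -ka when the last vowel of the stem is a back vowel (*kuknu*, *mema*).
Since the last vowel of *eke* is /e/ (a front vowel), it takes -e, giving *ekee*.
The last vowel of *oiza* is /a/, which is a back vowel, so the suffix is -ka, giving *oizaka*.

ekee, oizaka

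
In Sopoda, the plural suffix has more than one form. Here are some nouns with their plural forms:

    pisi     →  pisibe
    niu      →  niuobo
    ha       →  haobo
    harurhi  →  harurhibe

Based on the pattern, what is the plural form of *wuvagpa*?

The suffix is conditioned by the last vowel: -be when the last vowel of the stem is a front vowel (*pisi*, *harurhi*); -obo when the last vowel of the stem is a back vowel (*niu*, *ha*).
Since the last vowel of *wuvagpa* is /a/ (a back vowel), it takes -obo, giving *wuvagpaobo*.

wuvagpaobo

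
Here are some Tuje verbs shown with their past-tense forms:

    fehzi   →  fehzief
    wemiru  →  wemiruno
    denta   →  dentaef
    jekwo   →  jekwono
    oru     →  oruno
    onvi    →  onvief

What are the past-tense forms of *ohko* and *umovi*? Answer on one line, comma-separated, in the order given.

Looking at the last vowel of each stem: -no when the last vowel of the stem is a rounded vowel (*wemiru*, *jekwo*, *oru*); -ef when the last vowel of the stem is an unrounded vowel (*fehzi*, *denta*, *onvi*).
*ohko*: last vowel = /o/, a rounded vowel → -no → *ohkono*.
Since the last vowel of *umovi* is /i/ (an unrounded vowel), it takes -ef, giving *umovief*.

ohkono, umovief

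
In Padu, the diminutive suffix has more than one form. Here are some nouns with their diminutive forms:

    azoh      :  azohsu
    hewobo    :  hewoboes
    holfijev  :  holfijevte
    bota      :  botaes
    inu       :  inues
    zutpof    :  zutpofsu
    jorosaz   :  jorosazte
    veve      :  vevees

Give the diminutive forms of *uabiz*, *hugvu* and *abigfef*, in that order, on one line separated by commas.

uabizte, hugvues, abigfefsu

Looking at the final sound of each stem: -su when the stem ends in a voiceless consonant (*azoh*, *zutpof*); -te when the stem ends in a voiced consonant (*holfijev*, *jorosaz*); -es when the stem ends in a vowel (*hewobo*, *bota*, *inu*, *veve*).
*uabiz* — final sound /z/ (a voiced consonant) → -te → *uabizte*.
Since the final sound of *hugvu* is /u/ (a vowel), it takes -es, giving *hugvues*.
*abigfef* — final sound /f/ (a voiceless consonant) → -su → *abigfefsu*.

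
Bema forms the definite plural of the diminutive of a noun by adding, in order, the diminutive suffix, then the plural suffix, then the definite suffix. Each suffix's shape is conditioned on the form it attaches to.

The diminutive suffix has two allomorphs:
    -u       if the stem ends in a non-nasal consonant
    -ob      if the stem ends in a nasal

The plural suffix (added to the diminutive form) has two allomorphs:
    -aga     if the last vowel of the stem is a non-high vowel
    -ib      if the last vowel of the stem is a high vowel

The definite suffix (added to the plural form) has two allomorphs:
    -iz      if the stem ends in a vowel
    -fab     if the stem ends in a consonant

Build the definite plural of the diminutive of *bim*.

The final consonant of *bim* is /m/, which is a nasal, so the diminutive suffix is -ob, giving *bimob*.
The diminutive form *bimob*: last vowel = /o/, a non-high vowel → -aga → *bimobaga*.
The plural form *bimobaga* — final sound /a/ (a vowel) → -iz → *bimobagaiz*.

bimobagaiz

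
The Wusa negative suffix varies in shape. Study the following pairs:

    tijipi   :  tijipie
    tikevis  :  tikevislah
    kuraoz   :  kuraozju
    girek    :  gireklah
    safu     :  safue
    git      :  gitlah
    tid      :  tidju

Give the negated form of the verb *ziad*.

The alternation tracks the final sound of the stem — -lah when the stem ends in a voiceless consonant (*tikevis*, *girek*, *git*); -ju when the stem ends in a voiced consonant (*kuraoz*, *tid*); -e when the stem ends in a vowel (*tijipi*, *safu*).
The final sound of *ziad* is /d/, which is a voiced consonant, so the suffix is -ju, giving *ziadju*.

ziadju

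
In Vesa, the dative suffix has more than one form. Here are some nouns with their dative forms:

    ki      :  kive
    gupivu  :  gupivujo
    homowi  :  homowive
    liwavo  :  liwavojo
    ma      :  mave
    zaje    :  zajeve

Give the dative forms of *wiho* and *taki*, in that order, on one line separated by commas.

The suffix is conditioned by the last vowel: -jo when the last vowel of the stem is a rounded vowel (*gupivu*, *liwavo*); -ve when the last vowel of the stem is an unrounded vowel (*ki*, *homowi*, *ma*, *zaje*).
*wiho*: last vowel = /o/, a rounded vowel → -jo → *wihojo*.
*taki* — last vowel /i/ (an unrounded vowel) → -ve → *takive*.

wihojo, takive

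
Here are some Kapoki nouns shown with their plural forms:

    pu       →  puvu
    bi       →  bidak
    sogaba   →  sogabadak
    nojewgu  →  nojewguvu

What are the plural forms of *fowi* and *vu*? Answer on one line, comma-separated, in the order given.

The alternation tracks the last vowel of the stem — -vu when the last vowel of the stem is a rounded vowel (*pu*, *nojewgu*); -dak when the last vowel of the stem is an unrounded vowel (*bi*, *sogaba*).
*fowi* — last vowel /i/ (an unrounded vowel) → -dak → *fowidak*.
Since the last vowel of *vu* is /u/ (a rounded vowel), it takes -vu, giving *vuvu*.

fowidak, vuvu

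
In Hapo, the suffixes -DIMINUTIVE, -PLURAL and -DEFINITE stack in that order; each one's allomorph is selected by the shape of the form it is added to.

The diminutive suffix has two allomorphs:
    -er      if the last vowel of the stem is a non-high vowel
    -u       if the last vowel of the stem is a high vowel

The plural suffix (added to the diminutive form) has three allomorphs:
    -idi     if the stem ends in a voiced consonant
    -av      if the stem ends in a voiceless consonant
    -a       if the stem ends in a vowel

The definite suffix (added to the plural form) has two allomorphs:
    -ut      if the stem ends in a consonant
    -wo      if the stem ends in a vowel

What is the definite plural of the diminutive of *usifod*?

usifoderidiwo

Since the last vowel of *usifod* is /o/ (a non-high vowel), it takes -er, giving *usifoder*.
The final sound of the diminutive form *usifoder* is /r/, which is a voiced consonant, so the plural suffix is -idi, giving *usifoderidi*.
The plural form *usifoderidi* — final sound /i/ (a vowel) → -wo → *usifoderidiwo*.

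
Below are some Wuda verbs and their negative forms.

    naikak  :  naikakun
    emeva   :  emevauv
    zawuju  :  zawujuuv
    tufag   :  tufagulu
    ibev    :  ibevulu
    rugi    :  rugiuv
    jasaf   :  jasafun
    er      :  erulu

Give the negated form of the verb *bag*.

The suffix is conditioned by the final sound: -un when the stem ends in a voiceless consonant (*naikak*, *jasaf*); -ulu when the stem ends in a voiced consonant (*tufag*, *ibev*, *er*); -uv when the stem ends in a vowel (*emeva*, *zawuju*, *rugi*).
*bag*: final sound = /g/, a voiced consonant → -ulu → *bagulu*.

bagulu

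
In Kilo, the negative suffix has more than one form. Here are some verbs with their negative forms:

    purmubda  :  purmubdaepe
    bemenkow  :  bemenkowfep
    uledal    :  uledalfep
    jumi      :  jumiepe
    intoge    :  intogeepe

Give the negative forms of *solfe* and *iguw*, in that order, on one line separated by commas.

The alternation tracks the final sound of the stem — -fep when the stem ends in a consonant (*bemenkow*, *uledal*); -epe when the stem ends in a vowel (*purmubda*, *jumi*, *intoge*).
*solfe*: final sound = /e/, a vowel → -epe → *solfeepe*.
Since the final sound of *iguw* is /w/ (a consonant), it takes -fep, giving *iguwfep*.

solfeepe, iguwfep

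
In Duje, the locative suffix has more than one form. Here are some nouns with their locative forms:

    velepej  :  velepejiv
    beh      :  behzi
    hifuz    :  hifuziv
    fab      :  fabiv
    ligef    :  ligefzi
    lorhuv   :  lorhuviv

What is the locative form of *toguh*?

toguhzi

The suffix is conditioned by the final consonant: -zi when the stem ends in a voiceless consonant (*beh*, *ligef*); -iv when the stem ends in a voiced consonant (*velepej*, *hifuz*, *fab*, *lorhuv*).
*toguh* — final consonant /h/ (voiceless) → -zi → *toguhzi*.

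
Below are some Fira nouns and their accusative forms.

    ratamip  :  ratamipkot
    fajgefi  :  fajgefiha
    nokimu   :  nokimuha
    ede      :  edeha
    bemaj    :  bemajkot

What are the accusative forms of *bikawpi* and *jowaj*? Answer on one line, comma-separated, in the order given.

Looking at the final sound of each stem: -kot when the stem ends in a consonant (*ratamip*, *bemaj*); -ha when the stem ends in a vowel (*fajgefi*, *nokimu*, *ede*).
Since the final sound of *bikawpi* is /i/ (a vowel), it takes -ha, giving *bikawpiha*.
*jowaj*: final sound = /j/, a consonant → -kot → *jowajkot*.

bikawpiha, jowajkot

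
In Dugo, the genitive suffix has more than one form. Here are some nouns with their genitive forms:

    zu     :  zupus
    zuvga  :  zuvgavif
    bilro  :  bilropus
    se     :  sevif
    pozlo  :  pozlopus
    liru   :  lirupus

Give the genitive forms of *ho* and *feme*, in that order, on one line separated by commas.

hopus, femevif

Looking at the last vowel of each stem: -pus when the last vowel of the stem is a rounded vowel (*zu*, *bilro*, *pozlo*, *liru*); -vif when the last vowel of the stem is an unrounded vowel (*zuvga*, *se*).
The last vowel of *ho* is /o/, which is a rounded vowel, so the suffix is -pus, giving *hopus*.
Since the last vowel of *feme* is /e/ (an unrounded vowel), it takes -vif, giving *femevif*.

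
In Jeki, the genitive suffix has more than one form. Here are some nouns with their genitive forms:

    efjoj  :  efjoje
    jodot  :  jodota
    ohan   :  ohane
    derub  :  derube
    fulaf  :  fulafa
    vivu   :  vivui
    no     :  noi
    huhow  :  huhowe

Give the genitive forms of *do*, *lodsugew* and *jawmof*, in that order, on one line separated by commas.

doi, lodsugewe, jawmofa

The pattern is voicing of the final sound: -a when the stem ends in a voiceless consonant (*jodot*, *fulaf*); -e when the stem ends in a voiced consonant (*efjoj*, *ohan*, *derub*, *huhow*); -i when the stem ends in a vowel (*vivu*, *no*).
The final sound of *do* is /o/, which is a vowel, so the suffix is -i, giving *doi*.
*lodsugew* — final sound /w/ (a voiced consonant) → -e → *lodsugewe*.
*jawmof* — final sound /f/ (a voiceless consonant) → -a → *jawmofa*.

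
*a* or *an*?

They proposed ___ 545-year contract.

a

The indefinite article is chosen by the initial *sound* of the following word, not its spelling.
The number *545* is spoken "five hundred …", beginning with /faɪv/ — a consonant sound.
So the article is *a*: They proposed a 545-year contract.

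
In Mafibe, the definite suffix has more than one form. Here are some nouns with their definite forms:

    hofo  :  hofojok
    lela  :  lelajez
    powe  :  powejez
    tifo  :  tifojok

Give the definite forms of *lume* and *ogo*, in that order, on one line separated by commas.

lumejez, ogojok

The alternation tracks the last vowel of the stem — -jok when the last vowel of the stem is a rounded vowel (*hofo*, *tifo*); -jez when the last vowel of the stem is an unrounded vowel (*lela*, *powe*).
*lume* — last vowel /e/ (an unrounded vowel) → -jez → *lumejez*.
The last vowel of *ogo* is /o/, which is a rounded vowel, so the suffix is -jok, giving *ogojok*.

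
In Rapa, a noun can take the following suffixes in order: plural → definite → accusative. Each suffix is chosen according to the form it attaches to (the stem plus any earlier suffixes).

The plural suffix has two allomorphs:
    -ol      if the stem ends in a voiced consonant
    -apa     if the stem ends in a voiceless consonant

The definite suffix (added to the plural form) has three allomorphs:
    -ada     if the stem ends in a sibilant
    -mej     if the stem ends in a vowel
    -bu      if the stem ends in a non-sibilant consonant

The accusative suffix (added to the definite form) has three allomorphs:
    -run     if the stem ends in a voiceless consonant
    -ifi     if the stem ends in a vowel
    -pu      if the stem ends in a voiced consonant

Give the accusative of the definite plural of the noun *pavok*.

*pavok* — final consonant /k/ (voiceless) → -apa → *pavokapa*.
The plural form *pavokapa*: final sound = /a/, a vowel → -mej → *pavokapamej*.
Since the final sound of the definite form *pavokapamej* is /j/ (a voiced consonant), it takes -pu, giving *pavokapamejpu*.

pavokapamejpu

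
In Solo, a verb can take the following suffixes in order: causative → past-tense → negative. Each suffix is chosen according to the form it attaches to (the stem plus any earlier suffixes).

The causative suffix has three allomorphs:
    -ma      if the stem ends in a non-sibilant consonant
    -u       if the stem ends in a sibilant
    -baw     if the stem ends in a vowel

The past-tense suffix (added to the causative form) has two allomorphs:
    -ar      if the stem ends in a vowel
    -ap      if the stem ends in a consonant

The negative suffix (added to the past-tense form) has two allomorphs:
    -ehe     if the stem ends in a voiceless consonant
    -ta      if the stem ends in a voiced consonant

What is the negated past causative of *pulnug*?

*pulnug* — final sound /g/ (a non-sibilant consonant) → -ma → *pulnugma*.
The causative form *pulnugma*: final sound = /a/, a vowel → -ar → *pulnugmaar*.
The final consonant of the past-tense form *pulnugmaar* is /r/, which is voiced, so the negative suffix is -ta, giving *pulnugmaarta*.

pulnugmaarta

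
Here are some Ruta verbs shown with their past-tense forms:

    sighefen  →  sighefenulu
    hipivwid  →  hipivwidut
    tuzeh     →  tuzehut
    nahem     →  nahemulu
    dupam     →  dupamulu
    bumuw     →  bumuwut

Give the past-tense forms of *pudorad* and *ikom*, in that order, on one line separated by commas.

pudoradut, ikomulu

Looking at the final consonant of each stem: -ulu when the stem ends in a nasal (*sighefen*, *nahem*, *dupam*); -ut when the stem ends in a non-nasal consonant (*hipivwid*, *tuzeh*, *bumuw*).
Since the final consonant of *pudorad* is /d/ (non-nasal), it takes -ut, giving *pudoradut*.
*ikom*: final consonant = /m/, a nasal → -ulu → *ikomulu*.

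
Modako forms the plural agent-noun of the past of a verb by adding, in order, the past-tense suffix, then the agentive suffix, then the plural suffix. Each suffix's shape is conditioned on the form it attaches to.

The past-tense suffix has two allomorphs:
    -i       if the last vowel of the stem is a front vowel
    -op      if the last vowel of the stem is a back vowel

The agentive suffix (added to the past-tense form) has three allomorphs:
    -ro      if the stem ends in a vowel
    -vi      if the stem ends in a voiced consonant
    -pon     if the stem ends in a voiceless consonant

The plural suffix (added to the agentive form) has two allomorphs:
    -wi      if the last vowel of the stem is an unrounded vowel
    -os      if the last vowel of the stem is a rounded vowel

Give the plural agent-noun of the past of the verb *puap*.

The last vowel of *puap* is /a/, which is a back vowel, so the past-tense suffix is -op, giving *puapop*.
The past-tense form *puapop* — final sound /p/ (a voiceless consonant) → -pon → *puapoppon*.
The agentive form *puapoppon* — last vowel /o/ (a rounded vowel) → -os → *puapopponos*.

puapopponos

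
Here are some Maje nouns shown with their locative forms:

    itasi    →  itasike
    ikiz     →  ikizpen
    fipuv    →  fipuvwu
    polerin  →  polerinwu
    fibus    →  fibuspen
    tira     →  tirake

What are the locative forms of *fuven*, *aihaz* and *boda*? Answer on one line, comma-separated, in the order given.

fuvenwu, aihazpen, bodake

The suffix is conditioned by the final sound: -pen when the stem ends in a sibilant (*ikiz*, *fibus*); -wu when the stem ends in a non-sibilant consonant (*fipuv*, *polerin*); -ke when the stem ends in a vowel (*itasi*, *tira*).
*fuven* — final sound /n/ (a non-sibilant consonant) → -wu → *fuvenwu*.
*aihaz*: final sound = /z/, a sibilant → -pen → *aihazpen*.
*boda* — final sound /a/ (a vowel) → -ke → *bodake*.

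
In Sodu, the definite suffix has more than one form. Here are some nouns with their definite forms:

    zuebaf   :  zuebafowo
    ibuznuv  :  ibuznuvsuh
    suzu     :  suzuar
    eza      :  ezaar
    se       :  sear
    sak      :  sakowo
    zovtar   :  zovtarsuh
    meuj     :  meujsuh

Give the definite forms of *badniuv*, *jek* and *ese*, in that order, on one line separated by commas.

badniuvsuh, jekowo, esear

Looking at the final sound of each stem: -owo when the stem ends in a voiceless consonant (*zuebaf*, *sak*); -suh when the stem ends in a voiced consonant (*ibuznuv*, *zovtar*, *meuj*); -ar when the stem ends in a vowel (*suzu*, *eza*, *se*).
Since the final sound of *badniuv* is /v/ (a voiced consonant), it takes -suh, giving *badniuvsuh*.
*jek* — final sound /k/ (a voiceless consonant) → -owo → *jekowo*.
*ese* — final sound /e/ (a vowel) → -ar → *esear*.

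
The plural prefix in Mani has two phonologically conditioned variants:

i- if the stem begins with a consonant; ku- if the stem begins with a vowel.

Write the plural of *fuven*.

*fuven*: first sound = /f/, a consonant → i- → *ifuven*.

ifuven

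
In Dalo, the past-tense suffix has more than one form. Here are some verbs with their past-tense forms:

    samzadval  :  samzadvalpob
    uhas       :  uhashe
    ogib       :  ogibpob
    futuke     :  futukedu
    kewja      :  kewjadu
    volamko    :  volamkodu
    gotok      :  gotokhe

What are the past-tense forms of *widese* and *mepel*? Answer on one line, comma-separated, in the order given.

The alternation tracks the final sound of the stem — -he when the stem ends in a voiceless consonant (*uhas*, *gotok*); -pob when the stem ends in a voiced consonant (*samzadval*, *ogib*); -du when the stem ends in a vowel (*futuke*, *kewja*, *volamko*).
The final sound of *widese* is /e/, which is a vowel, so the suffix is -du, giving *widesedu*.
*mepel* — final sound /l/ (a voiced consonant) → -pob → *mepelpob*.

widesedu, mepelpob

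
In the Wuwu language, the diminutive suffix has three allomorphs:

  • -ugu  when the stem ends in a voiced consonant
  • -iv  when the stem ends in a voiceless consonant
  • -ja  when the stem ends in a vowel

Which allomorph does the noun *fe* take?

The final sound of *fe* is /e/, which is a vowel, so the suffix is -ja.

-ja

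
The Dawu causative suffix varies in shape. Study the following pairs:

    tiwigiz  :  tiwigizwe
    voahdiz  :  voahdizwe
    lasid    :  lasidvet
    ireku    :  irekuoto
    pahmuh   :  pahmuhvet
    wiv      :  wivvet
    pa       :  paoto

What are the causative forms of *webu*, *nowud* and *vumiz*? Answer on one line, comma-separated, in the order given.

The alternation tracks the final sound of the stem — -we when the stem ends in a sibilant (*tiwigiz*, *voahdiz*); -vet when the stem ends in a non-sibilant consonant (*lasid*, *pahmuh*, *wiv*); -oto when the stem ends in a vowel (*ireku*, *pa*).
*webu* — final sound /u/ (a vowel) → -oto → *webuoto*.
*nowud*: final sound = /d/, a non-sibilant consonant → -vet → *nowudvet*.
Since the final sound of *vumiz* is /z/ (a sibilant), it takes -we, giving *vumizwe*.

webuoto, nowudvet, vumizwe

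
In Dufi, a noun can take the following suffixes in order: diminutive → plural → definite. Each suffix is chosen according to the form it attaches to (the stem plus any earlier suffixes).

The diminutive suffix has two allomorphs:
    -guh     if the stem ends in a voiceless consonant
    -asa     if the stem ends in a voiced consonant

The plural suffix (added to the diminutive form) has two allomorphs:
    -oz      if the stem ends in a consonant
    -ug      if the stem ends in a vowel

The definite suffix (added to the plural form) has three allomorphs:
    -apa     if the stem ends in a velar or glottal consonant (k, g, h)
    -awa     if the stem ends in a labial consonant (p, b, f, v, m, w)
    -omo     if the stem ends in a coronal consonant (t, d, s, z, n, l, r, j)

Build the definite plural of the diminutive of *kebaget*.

kebagetguhozomo

Since the final consonant of *kebaget* is /t/ (voiceless), it takes -guh, giving *kebagetguh*.
The diminutive form *kebagetguh* — final sound /h/ (a consonant) → -oz → *kebagetguhoz*.
The final consonant of the plural form *kebagetguhoz* is /z/, which is coronal, so the definite suffix is -omo, giving *kebagetguhozomo*.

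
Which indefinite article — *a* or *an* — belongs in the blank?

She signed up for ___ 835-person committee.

an

The indefinite article is chosen by the initial *sound* of the following word, not its spelling.
The number *835* is spoken "eight hundred …", beginning with /eɪt/ — a vowel sound.
So the article is *an*: She signed up for an 835-person committee.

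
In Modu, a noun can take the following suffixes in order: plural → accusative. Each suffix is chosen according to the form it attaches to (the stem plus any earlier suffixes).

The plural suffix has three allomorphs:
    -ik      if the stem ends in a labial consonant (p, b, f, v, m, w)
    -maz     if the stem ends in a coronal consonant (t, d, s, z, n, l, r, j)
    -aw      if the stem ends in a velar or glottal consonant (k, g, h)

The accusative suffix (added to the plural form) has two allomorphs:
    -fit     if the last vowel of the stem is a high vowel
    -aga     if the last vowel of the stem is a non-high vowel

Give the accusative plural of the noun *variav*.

*variav*: final consonant = /v/, labial → -ik → *variavik*.
The plural form *variavik* — last vowel /i/ (a high vowel) → -fit → *variavikfit*.

variavikfit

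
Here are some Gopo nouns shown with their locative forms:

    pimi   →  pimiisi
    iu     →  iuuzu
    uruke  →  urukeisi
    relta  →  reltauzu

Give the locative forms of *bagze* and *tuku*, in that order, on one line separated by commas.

bagzeisi, tukuuzu

The pattern is front/back vowel harmony: -isi when the last vowel of the stem is a front vowel (*pimi*, *uruke*); -uzu when the last vowel of the stem is a back vowel (*iu*, *relta*).
*bagze*: last vowel = /e/, a front vowel → -isi → *bagzeisi*.
The last vowel of *tuku* is /u/, which is a back vowel, so the suffix is -uzu, giving *tukuuzu*.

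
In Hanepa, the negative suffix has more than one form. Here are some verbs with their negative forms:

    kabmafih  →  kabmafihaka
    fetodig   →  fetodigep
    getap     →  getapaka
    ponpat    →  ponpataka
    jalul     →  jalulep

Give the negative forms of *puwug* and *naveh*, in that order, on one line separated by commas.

The pattern is voicing of the final consonant: -aka when the stem ends in a voiceless consonant (*kabmafih*, *getap*, *ponpat*); -ep when the stem ends in a voiced consonant (*fetodig*, *jalul*).
The final consonant of *puwug* is /g/, which is voiced, so the suffix is -ep, giving *puwugep*.
*naveh*: final consonant = /h/, voiceless → -aka → *navehaka*.

puwugep, navehaka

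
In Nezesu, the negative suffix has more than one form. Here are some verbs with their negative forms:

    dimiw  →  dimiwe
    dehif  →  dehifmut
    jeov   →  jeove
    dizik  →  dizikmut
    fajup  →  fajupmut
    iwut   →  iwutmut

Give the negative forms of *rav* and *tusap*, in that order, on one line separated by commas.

rave, tusapmut

The pattern is voicing of the final consonant: -mut when the stem ends in a voiceless consonant (*dehif*, *dizik*, *fajup*, *iwut*); -e when the stem ends in a voiced consonant (*dimiw*, *jeov*).
Since the final consonant of *rav* is /v/ (voiced), it takes -e, giving *rave*.
The final consonant of *tusap* is /p/, which is voiceless, so the suffix is -mut, giving *tusapmut*.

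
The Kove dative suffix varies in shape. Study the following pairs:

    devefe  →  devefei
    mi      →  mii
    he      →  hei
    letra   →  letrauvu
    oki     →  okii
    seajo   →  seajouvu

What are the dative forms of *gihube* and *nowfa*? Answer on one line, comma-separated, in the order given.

gihubei, nowfauvu

Looking at the last vowel of each stem: -i when the last vowel of the stem is a front vowel (*devefe*, *mi*, *he*, *oki*); -uvu when the last vowel of the stem is a back vowel (*letra*, *seajo*).
The last vowel of *gihube* is /e/, which is a front vowel, so the suffix is -i, giving *gihubei*.
The last vowel of *nowfa* is /a/, which is a back vowel, so the suffix is -uvu, giving *nowfauvu*.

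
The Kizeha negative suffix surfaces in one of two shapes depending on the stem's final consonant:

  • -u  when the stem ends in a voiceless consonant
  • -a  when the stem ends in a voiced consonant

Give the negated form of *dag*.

*dag* — final consonant /g/ (voiced) → -a → *daga*.

daga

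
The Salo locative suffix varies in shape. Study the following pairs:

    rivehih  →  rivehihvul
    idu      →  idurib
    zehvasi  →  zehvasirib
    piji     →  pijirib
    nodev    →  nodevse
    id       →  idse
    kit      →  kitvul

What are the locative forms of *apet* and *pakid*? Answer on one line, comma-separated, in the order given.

apetvul, pakidse

Looking at the final sound of each stem: -vul when the stem ends in a voiceless consonant (*rivehih*, *kit*); -se when the stem ends in a voiced consonant (*nodev*, *id*); -rib when the stem ends in a vowel (*idu*, *zehvasi*, *piji*).
*apet* — final sound /t/ (a voiceless consonant) → -vul → *apetvul*.
*pakid*: final sound = /d/, a voiced consonant → -se → *pakidse*.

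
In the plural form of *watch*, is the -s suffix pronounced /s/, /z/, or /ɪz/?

/ɪz/

The stem *watch* ends in a sibilant (/s, z, ʃ, ʒ, tʃ, dʒ/).
The plural suffix surfaces as /ɪz/ after sibilants, /s/ after other voiceless consonants, and /z/ after other voiced sounds.
So the plural -s on *watch* is pronounced /ɪz/.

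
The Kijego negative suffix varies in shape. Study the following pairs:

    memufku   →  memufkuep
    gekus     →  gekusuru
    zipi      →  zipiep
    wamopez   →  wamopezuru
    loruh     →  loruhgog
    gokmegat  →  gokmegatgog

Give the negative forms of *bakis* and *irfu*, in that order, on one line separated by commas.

The pattern is sibilance of the final sound: -uru when the stem ends in a sibilant (*gekus*, *wamopez*); -gog when the stem ends in a non-sibilant consonant (*loruh*, *gokmegat*); -ep when the stem ends in a vowel (*memufku*, *zipi*).
*bakis* — final sound /s/ (a sibilant) → -uru → *bakisuru*.
*irfu* — final sound /u/ (a vowel) → -ep → *irfuep*.

bakisuru, irfuep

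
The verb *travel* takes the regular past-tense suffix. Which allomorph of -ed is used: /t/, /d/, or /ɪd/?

The stem *travel* ends in a voiced sound other than /d/.
The -ed suffix is realized as /ɪd/ after /t, d/; as /t/ after other voiceless consonants; and as /d/ after other voiced sounds.
So -ed on *travel* is pronounced /d/.

/d/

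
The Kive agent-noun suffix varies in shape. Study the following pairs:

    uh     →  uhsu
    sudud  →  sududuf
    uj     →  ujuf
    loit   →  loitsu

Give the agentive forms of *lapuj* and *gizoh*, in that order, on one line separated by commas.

The alternation tracks the final consonant of the stem — -su when the stem ends in a voiceless consonant (*uh*, *loit*); -uf when the stem ends in a voiced consonant (*sudud*, *uj*).
The final consonant of *lapuj* is /j/, which is voiced, so the suffix is -uf, giving *lapujuf*.
Since the final consonant of *gizoh* is /h/ (voiceless), it takes -su, giving *gizohsu*.

lapujuf, gizohsu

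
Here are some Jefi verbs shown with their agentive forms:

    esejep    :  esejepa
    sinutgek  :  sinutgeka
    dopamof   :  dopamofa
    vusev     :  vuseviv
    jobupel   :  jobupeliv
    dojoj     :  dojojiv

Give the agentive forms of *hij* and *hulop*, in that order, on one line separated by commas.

The suffix is conditioned by the final consonant: -a when the stem ends in a voiceless consonant (*esejep*, *sinutgek*, *dopamof*); -iv when the stem ends in a voiced consonant (*vusev*, *jobupel*, *dojoj*).
*hij*: final consonant = /j/, voiced → -iv → *hijiv*.
Since the final consonant of *hulop* is /p/ (voiceless), it takes -a, giving *hulopa*.

hijiv, hulopa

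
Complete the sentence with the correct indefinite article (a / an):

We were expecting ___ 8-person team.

The indefinite article is chosen by the initial *sound* of the following word, not its spelling.
The number *8* is spoken "eight", beginning with /eɪt/ — a vowel sound.
So the article is *an*: We were expecting an 8-person team.

an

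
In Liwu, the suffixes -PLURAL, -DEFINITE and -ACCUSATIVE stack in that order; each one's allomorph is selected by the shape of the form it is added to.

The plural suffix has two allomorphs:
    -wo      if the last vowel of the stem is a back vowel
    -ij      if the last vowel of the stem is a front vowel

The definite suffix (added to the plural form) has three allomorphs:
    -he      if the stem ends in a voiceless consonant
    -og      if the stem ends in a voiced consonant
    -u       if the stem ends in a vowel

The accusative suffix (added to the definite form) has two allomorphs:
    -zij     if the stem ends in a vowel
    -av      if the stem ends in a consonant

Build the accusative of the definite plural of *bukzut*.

bukzutwouzij

*bukzut*: last vowel = /u/, a back vowel → -wo → *bukzutwo*.
The plural form *bukzutwo*: final sound = /o/, a vowel → -u → *bukzutwou*.
The definite form *bukzutwou*: final sound = /u/, a vowel → -zij → *bukzutwouzij*.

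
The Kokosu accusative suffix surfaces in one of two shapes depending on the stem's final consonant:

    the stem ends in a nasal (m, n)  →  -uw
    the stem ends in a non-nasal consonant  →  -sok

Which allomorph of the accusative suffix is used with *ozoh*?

-sok

*ozoh*: final consonant = /h/, non-nasal → -sok.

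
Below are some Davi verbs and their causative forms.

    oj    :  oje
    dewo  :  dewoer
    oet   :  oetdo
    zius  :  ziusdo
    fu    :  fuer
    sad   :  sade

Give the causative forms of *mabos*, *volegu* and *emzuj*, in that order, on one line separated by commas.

The suffix is conditioned by the final sound: -do when the stem ends in a voiceless consonant (*oet*, *zius*); -e when the stem ends in a voiced consonant (*oj*, *sad*); -er when the stem ends in a vowel (*dewo*, *fu*).
*mabos*: final sound = /s/, a voiceless consonant → -do → *mabosdo*.
Since the final sound of *volegu* is /u/ (a vowel), it takes -er, giving *voleguer*.
*emzuj*: final sound = /j/, a voiced consonant → -e → *emzuje*.

mabosdo, voleguer, emzuje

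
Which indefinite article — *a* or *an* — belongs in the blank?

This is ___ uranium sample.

a

The indefinite article is chosen by the initial *sound* of the following word, not its spelling.
*uranium* begins with the sound /jʊ/ (u pronounced /jʊ/) — a consonant sound.
So the article is *a*: This is a uranium sample.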